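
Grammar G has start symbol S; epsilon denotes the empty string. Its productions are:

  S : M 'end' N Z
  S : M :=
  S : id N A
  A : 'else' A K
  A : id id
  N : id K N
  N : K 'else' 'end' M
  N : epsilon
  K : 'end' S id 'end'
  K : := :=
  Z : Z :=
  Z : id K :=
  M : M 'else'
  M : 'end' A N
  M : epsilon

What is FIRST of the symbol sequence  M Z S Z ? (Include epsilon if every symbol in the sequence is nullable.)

{ 'else', 'end', id }

Add FIRST(M)\{epsilon} = { 'else', 'end' }; M is nullable, continue.
Add FIRST(Z) = { id }; Z is not nullable, stop.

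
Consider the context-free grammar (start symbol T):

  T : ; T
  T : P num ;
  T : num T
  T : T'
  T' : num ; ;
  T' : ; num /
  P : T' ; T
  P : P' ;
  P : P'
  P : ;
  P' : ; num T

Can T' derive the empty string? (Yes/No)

No

No nonterminal in this grammar is nullable.
No production of T' has an RHS whose symbols are all nullable, so T' is not nullable.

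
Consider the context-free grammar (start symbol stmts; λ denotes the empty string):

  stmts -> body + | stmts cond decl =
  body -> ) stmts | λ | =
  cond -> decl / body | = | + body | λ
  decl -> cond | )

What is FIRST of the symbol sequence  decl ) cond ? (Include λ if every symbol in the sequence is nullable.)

{ ), +, /, = }

Add FIRST(decl)\{λ} = { ), +, /, = }; decl is nullable, continue.
) is a terminal; add {)} and stop.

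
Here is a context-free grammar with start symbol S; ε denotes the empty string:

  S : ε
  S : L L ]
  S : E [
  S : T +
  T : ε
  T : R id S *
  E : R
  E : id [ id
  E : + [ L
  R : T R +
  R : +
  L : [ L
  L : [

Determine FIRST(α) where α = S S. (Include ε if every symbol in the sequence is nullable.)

Add FIRST(S)\{ε} = { +, [, id }; S is nullable, continue.
Add FIRST(S)\{ε} = { +, [, id }; S is nullable, continue.
Every symbol is nullable, so include ε.

{ +, [, id, ε }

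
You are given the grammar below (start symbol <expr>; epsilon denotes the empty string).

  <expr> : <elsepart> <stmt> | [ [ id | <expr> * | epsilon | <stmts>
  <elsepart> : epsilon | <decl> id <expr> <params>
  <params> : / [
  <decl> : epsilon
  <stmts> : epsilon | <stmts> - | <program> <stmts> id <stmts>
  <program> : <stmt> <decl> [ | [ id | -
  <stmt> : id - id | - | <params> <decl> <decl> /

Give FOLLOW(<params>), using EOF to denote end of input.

{ -, /, id }

In <elsepart> : <decl> id <expr> <params>: <params> is at the end, add FOLLOW(<elsepart>) = { -, /, id }.
In <stmt> : <params> <decl> <decl> /: add FIRST(<decl> <decl> /) = { / }.
Union: FOLLOW(<params>) = { -, /, id }.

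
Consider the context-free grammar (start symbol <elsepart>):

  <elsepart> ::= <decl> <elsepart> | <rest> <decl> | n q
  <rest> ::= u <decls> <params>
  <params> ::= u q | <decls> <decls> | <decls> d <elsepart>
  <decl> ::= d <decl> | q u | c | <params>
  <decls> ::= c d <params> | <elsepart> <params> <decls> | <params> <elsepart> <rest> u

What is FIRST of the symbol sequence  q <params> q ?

{ q }

q is a terminal; add {q} and stop.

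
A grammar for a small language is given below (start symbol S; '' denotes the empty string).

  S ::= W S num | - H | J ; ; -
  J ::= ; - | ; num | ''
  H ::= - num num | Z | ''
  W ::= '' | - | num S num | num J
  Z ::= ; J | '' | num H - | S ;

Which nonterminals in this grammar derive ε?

{ H, J, W, Z }

Directly nullable (have an ''-production): J, H, W, Z.
No other nonterminal has a production whose RHS symbols are all nullable.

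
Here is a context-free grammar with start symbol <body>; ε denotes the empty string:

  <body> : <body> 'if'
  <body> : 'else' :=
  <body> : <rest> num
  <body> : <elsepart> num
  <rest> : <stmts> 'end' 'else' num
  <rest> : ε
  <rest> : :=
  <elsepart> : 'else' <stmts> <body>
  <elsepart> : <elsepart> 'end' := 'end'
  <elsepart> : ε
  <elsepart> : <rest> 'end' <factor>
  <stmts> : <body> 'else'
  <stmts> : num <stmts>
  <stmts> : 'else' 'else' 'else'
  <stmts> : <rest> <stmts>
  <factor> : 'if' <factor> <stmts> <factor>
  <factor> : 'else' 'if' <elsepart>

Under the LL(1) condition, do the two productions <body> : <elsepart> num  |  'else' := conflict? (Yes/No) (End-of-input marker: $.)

Yes

FIRST(<elsepart> num) = { 'else', 'end', :=, num } and FIRST('else' :=) = { 'else' }.
Both contain 'else', so the two alternatives are not disjoint — LL(1) conflict.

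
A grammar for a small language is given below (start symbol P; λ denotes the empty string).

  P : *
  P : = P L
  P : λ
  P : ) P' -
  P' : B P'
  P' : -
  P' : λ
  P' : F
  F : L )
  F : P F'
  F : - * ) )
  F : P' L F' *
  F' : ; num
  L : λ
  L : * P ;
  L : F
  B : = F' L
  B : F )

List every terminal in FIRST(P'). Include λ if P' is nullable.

{ ), *, -, ;, =, λ }

From P' : B P': add FIRST(B) = { ), *, -, ;, = }.
P' : - contributes {-}.
P' : λ contributes λ.
From P' : F: add FIRST(F) = { ), *, -, ;, = }.
Union: FIRST(P') = { ), *, -, ;, =, λ }.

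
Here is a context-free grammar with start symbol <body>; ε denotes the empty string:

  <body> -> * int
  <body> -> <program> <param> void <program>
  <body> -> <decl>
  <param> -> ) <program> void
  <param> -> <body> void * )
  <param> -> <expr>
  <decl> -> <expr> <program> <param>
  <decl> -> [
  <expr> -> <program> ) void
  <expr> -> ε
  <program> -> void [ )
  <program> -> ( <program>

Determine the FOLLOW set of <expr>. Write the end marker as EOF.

In <param> -> <expr>: <expr> is at the end, add FOLLOW(<param>) = { EOF, void }.
In <decl> -> <expr> <program> <param>: add FIRST(<program> <param>) = { (, void }.
Union: FOLLOW(<expr>) = { EOF, (, void }.

{ EOF, (, void }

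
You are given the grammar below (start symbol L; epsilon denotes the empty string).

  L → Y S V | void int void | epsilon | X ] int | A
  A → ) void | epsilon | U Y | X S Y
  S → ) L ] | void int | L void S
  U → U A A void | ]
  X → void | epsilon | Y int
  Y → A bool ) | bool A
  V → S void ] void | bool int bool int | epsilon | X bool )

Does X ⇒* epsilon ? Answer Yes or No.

X has an epsilon-production, so X ⇒ epsilon.

Yes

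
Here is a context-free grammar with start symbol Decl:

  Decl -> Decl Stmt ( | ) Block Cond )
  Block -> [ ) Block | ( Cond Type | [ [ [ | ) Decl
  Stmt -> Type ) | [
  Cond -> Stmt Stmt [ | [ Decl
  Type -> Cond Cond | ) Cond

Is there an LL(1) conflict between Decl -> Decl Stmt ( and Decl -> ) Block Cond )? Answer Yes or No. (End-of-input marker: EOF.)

FIRST(Decl Stmt () = { ) } and FIRST() Block Cond )) = { ) }.
Both contain ), so the two alternatives are not disjoint — LL(1) conflict.

Yes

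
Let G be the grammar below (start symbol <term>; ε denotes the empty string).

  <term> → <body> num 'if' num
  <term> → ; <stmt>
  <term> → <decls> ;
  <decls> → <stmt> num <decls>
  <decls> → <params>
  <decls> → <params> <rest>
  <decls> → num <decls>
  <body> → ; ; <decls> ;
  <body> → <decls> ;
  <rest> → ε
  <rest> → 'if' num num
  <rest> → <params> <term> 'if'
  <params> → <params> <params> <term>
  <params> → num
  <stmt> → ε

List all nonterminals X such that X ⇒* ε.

Directly nullable (have an ε-production): <rest>, <stmt>.
No other nonterminal has a production whose RHS symbols are all nullable.

{ <rest>, <stmt> }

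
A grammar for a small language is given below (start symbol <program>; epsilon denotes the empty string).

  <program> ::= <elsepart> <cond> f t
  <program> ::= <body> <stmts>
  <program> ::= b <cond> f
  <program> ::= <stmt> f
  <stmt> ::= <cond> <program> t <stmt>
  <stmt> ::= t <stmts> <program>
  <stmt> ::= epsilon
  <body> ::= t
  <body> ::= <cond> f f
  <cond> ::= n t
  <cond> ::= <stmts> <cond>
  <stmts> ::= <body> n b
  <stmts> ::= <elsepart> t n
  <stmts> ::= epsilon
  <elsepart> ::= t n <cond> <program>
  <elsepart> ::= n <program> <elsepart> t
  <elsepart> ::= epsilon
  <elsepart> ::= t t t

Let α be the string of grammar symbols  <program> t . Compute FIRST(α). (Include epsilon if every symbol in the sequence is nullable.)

Add FIRST(<program>) = { b, f, n, t }; <program> is not nullable, stop.

{ b, f, n, t }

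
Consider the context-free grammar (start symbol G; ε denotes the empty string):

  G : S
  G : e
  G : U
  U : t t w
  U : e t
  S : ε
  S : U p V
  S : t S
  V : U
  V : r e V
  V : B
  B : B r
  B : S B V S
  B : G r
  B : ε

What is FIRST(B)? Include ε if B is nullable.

{ e, r, t, ε }

From B : B r: B nullable, take FIRST(B) ∪ {r} = { e, r, t }.
From B : S B V S: S, B, V, S nullable, take FIRST(S) ∪ FIRST(B) ∪ FIRST(V) ∪ FIRST(S) = { e, r, t }; also ε since the whole RHS is nullable.
From B : G r: G nullable, take FIRST(G) ∪ {r} = { e, r, t }.
B : ε contributes ε.
Union: FIRST(B) = { e, r, t, ε }.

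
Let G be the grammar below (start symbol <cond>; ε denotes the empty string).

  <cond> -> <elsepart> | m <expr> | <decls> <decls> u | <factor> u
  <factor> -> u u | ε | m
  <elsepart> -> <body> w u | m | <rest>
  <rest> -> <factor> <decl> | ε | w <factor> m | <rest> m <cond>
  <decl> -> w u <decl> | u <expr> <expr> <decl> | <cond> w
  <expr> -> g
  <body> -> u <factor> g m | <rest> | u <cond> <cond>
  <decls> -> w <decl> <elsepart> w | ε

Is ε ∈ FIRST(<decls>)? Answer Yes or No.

Yes

<decls> has an ε-production, so <decls> ⇒ ε.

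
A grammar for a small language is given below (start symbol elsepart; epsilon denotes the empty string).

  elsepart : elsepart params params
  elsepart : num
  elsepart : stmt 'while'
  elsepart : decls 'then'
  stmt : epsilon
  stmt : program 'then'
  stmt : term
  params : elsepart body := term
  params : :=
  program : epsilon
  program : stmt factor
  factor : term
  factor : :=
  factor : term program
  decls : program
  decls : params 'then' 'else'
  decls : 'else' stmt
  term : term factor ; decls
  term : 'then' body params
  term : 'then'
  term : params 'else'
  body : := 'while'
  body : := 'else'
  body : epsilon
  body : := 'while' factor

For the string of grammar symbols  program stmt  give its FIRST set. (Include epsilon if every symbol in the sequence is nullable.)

Add FIRST(program)\{epsilon} = { 'else', 'then', 'while', :=, num }; program is nullable, continue.
Add FIRST(stmt)\{epsilon} = { 'else', 'then', 'while', :=, num }; stmt is nullable, continue.
Every symbol is nullable, so include epsilon.

{ 'else', 'then', 'while', :=, num, epsilon }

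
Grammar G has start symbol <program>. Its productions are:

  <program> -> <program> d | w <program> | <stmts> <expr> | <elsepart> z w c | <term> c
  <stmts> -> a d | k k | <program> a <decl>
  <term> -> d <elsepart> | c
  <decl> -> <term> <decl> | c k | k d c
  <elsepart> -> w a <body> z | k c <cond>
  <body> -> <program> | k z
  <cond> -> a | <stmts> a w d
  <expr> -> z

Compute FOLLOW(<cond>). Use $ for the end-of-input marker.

In <elsepart> -> k c <cond>: <cond> is at the end, add FOLLOW(<elsepart>) = { c, d, k, z }.
Union: FOLLOW(<cond>) = { c, d, k, z }.

{ c, d, k, z }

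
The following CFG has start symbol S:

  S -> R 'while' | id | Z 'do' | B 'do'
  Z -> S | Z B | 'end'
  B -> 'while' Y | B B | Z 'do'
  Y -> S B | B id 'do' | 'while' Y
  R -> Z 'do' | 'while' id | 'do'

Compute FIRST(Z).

From Z -> S: add FIRST(S) = { 'do', 'end', 'while', id }.
From Z -> Z B: add FIRST(Z) = { 'do', 'end', 'while', id }.
Z -> 'end' contributes {'end'}.
Union: FIRST(Z) = { 'do', 'end', 'while', id }.

{ 'do', 'end', 'while', id }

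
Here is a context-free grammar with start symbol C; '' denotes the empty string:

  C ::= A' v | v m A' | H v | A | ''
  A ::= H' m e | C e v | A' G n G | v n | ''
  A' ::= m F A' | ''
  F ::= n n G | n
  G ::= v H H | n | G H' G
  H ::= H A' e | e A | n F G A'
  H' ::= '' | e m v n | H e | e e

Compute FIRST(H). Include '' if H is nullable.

{ e, n }

From H ::= H A' e: add FIRST(H) = { e, n }.
H ::= e A contributes {e}.
H ::= n F G A' contributes {n}.
Union: FIRST(H) = { e, n }.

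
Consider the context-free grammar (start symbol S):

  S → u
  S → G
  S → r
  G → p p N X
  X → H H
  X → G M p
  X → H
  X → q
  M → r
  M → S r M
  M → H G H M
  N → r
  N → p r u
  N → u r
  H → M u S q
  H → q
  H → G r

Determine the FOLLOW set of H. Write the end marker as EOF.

{ EOF, p, q, r, u }

In X → H H: add FIRST(H) = { p, q, r, u }.
In X → H H: H is at the end, add FOLLOW(X) = { EOF, p, q, r, u }.
In X → H: H is at the end, add FOLLOW(X) = { EOF, p, q, r, u }.
In M → H G H M: add FIRST(G H M) = { p }.
In M → H G H M: add FIRST(M) = { p, q, r, u }.
Union: FOLLOW(H) = { EOF, p, q, r, u }.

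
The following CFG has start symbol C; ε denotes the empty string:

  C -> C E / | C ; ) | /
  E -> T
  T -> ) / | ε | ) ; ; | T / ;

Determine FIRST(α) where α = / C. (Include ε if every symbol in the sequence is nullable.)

{ / }

/ is a terminal; add {/} and stop.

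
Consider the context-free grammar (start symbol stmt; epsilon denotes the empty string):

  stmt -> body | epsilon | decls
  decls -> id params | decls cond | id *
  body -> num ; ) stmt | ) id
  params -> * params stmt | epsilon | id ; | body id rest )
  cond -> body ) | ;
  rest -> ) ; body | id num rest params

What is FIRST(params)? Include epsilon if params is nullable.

params -> * params stmt contributes {*}.
params -> epsilon contributes epsilon.
params -> id ; contributes {id}.
From params -> body id rest ): add FIRST(body) = { ), num }.
Union: FIRST(params) = { ), *, id, num, epsilon }.

{ ), *, id, num, epsilon }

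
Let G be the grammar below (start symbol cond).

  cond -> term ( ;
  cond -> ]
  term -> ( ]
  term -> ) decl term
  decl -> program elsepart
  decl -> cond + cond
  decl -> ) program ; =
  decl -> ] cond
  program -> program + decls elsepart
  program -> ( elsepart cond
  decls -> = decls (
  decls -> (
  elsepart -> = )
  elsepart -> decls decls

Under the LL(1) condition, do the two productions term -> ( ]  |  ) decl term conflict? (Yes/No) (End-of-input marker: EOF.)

FIRST(( ]) = { ( } and FIRST() decl term) = { ) }.
The FIRST sets are disjoint and neither alternative is nullable — no conflict.

No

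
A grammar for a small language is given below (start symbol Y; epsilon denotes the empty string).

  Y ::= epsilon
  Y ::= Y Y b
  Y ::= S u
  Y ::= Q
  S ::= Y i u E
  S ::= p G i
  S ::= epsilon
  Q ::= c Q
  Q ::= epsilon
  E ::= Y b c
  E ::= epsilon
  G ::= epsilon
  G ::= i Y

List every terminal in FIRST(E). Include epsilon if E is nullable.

{ b, c, i, p, u, epsilon }

From E ::= Y b c: Y nullable, take FIRST(Y) ∪ {b} = { b, c, i, p, u }.
E ::= epsilon contributes epsilon.
Union: FIRST(E) = { b, c, i, p, u, epsilon }.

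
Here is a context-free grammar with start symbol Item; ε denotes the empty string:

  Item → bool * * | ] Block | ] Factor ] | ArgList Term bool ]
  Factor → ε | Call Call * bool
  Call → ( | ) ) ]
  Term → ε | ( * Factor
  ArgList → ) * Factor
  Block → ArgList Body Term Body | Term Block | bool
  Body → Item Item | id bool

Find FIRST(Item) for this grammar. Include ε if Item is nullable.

Item → bool * * contributes {bool}.
Item → ] Block contributes {]}.
Item → ] Factor ] contributes {]}.
From Item → ArgList Term bool ]: add FIRST(ArgList) = { ) }.
Union: FIRST(Item) = { ), ], bool }.

{ ), ], bool }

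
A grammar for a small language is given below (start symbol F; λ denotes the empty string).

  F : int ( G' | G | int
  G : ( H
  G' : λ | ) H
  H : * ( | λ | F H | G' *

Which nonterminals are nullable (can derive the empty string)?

{ G', H }

Directly nullable (have an λ-production): G', H.
No other nonterminal has a production whose RHS symbols are all nullable.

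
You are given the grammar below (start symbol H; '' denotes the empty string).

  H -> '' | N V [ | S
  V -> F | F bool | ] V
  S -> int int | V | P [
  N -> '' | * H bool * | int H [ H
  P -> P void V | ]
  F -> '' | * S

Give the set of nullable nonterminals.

Directly nullable (have an ''-production): H, N, F.
S -> V with every symbol nullable, so S is nullable.
V -> F with every symbol nullable, so V is nullable.
No other nonterminal has a production whose RHS symbols are all nullable.

{ F, H, N, S, V }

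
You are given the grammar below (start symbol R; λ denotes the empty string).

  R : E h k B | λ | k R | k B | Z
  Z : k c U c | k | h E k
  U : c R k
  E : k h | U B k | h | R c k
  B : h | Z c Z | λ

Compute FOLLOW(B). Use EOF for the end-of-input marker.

In R : E h k B: B is at the end, add FOLLOW(R) = { EOF, c, k }.
In R : k B: B is at the end, add FOLLOW(R) = { EOF, c, k }.
In E : U B k: add FIRST(k) = { k }.
Union: FOLLOW(B) = { EOF, c, k }.

{ EOF, c, k }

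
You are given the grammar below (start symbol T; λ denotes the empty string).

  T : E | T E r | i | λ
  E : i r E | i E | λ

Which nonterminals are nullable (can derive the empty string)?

{ E, T }

Directly nullable (have an λ-production): T, E.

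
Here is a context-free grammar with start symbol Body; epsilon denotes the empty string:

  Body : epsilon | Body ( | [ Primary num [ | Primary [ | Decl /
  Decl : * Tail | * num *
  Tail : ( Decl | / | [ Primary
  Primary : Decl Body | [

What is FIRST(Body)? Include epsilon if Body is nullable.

Body : epsilon contributes epsilon.
From Body : Body (: Body nullable, take FIRST(Body) ∪ {(} = { (, *, [ }.
Body : [ Primary num [ contributes {[}.
From Body : Primary [: add FIRST(Primary) = { *, [ }.
From Body : Decl /: add FIRST(Decl) = { * }.
Union: FIRST(Body) = { (, *, [, epsilon }.

{ (, *, [, epsilon }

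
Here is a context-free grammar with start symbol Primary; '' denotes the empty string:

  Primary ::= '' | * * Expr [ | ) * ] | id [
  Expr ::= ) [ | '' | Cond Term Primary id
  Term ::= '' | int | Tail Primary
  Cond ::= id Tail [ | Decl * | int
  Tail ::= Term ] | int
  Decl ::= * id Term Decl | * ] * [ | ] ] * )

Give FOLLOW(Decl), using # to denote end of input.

{ * }

In Cond ::= Decl *: add FIRST(*) = { * }.
In Decl ::= * id Term Decl: Decl is at the end, add FOLLOW(Decl) = { * }.
Union: FOLLOW(Decl) = { * }.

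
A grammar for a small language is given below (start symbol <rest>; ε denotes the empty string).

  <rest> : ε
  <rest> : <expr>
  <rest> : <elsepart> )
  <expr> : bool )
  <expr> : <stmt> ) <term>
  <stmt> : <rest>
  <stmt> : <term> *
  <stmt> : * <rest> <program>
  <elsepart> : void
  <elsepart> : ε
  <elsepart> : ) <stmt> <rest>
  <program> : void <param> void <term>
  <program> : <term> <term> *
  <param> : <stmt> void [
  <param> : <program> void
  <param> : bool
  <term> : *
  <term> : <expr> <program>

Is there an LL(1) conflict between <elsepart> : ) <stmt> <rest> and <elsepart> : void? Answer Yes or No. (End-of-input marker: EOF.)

No

FIRST() <stmt> <rest>) = { ) } and FIRST(void) = { void }.
The FIRST sets are disjoint and neither alternative is nullable — no conflict.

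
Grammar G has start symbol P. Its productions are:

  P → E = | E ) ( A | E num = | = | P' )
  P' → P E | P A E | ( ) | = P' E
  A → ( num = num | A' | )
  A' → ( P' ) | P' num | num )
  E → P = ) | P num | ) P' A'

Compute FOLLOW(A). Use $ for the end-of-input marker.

{ $, (, ), =, num }

In P → E ) ( A: A is at the end, add FOLLOW(P) = { $, (, ), =, num }.
In P' → P A E: add FIRST(E) = { (, ), = }.
Union: FOLLOW(A) = { $, (, ), =, num }.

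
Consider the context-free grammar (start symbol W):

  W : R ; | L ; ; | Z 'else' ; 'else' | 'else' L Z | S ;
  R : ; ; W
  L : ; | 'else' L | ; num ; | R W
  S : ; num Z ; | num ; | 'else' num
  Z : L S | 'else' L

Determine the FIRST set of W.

{ 'else', ;, num }

From W : R ;: add FIRST(R) = { ; }.
From W : L ; ;: add FIRST(L) = { 'else', ; }.
From W : Z 'else' ; 'else': add FIRST(Z) = { 'else', ; }.
W : 'else' L Z contributes {'else'}.
From W : S ;: add FIRST(S) = { 'else', ;, num }.
Union: FIRST(W) = { 'else', ;, num }.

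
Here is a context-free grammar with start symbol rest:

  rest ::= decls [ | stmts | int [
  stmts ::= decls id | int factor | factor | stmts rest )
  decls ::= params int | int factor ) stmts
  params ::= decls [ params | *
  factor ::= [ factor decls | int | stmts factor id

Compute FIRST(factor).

factor ::= [ factor decls contributes {[}.
factor ::= int contributes {int}.
From factor ::= stmts factor id: add FIRST(stmts) = { *, [, int }.
Union: FIRST(factor) = { *, [, int }.

{ *, [, int }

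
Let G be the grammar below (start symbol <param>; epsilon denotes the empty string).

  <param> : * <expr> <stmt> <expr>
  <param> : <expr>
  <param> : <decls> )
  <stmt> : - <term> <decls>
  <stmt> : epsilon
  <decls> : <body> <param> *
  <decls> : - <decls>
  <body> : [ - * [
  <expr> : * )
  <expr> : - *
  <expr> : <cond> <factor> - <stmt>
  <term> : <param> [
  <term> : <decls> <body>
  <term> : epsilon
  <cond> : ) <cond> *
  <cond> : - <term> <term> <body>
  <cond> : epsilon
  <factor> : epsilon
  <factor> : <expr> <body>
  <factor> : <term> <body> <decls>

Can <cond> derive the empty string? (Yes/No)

<cond> has an epsilon-production, so <cond> ⇒ epsilon.

Yes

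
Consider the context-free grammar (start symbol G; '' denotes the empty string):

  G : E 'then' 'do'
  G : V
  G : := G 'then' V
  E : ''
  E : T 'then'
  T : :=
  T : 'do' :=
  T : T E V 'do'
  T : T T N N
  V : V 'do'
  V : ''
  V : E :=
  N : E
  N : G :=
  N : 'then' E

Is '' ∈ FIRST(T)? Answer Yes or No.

No

Nullable nonterminals: E, G, N, V.
No production of T has an RHS whose symbols are all nullable, so T is not nullable.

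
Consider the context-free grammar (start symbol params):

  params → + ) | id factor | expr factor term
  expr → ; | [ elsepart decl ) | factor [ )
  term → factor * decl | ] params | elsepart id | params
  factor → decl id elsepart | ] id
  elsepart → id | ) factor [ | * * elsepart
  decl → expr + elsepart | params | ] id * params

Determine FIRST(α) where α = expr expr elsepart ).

Add FIRST(expr) = { +, ;, [, ], id }; expr is not nullable, stop.

{ +, ;, [, ], id }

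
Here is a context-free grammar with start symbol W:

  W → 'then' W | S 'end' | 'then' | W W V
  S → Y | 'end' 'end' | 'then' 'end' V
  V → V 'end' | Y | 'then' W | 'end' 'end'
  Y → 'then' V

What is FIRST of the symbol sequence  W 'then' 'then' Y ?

{ 'end', 'then' }

Add FIRST(W) = { 'end', 'then' }; W is not nullable, stop.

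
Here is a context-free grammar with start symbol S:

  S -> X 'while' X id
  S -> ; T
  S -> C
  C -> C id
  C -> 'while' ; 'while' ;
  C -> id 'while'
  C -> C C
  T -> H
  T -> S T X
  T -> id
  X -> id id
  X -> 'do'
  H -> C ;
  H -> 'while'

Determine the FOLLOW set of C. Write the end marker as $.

In S -> C: C is at the end, add FOLLOW(S) = { $, 'do', 'while', ;, id }.
In C -> C id: add FIRST(id) = { id }.
In C -> C C: add FIRST(C) = { 'while', id }.
In C -> C C: C is at the end, add FOLLOW(C) = { $, 'do', 'while', ;, id }.
In H -> C ;: add FIRST(;) = { ; }.
Union: FOLLOW(C) = { $, 'do', 'while', ;, id }.

{ $, 'do', 'while', ;, id }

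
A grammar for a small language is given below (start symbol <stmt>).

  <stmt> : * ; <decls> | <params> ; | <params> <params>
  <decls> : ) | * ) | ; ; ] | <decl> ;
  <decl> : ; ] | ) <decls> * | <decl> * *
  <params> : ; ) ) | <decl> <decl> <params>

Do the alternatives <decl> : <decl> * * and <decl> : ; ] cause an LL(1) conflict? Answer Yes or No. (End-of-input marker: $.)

FIRST(<decl> * *) = { ), ; } and FIRST(; ]) = { ; }.
Both contain ;, so the two alternatives are not disjoint — LL(1) conflict.

Yes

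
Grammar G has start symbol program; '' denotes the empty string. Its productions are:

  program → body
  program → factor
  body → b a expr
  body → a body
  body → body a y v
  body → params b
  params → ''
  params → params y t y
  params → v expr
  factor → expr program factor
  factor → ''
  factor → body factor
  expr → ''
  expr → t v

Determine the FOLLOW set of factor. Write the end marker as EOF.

In program → factor: factor is at the end, add FOLLOW(program) = { EOF, a, b, t, v, y }.
In factor → expr program factor: factor is at the end, add FOLLOW(factor) = { EOF, a, b, t, v, y }.
In factor → body factor: factor is at the end, add FOLLOW(factor) = { EOF, a, b, t, v, y }.
Union: FOLLOW(factor) = { EOF, a, b, t, v, y }.

{ EOF, a, b, t, v, y }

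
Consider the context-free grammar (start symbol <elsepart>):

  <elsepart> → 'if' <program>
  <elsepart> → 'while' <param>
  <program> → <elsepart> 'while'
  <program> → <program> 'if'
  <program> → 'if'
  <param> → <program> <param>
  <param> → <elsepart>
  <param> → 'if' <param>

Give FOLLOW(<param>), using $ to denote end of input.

In <elsepart> → 'while' <param>: <param> is at the end, add FOLLOW(<elsepart>) = { $, 'while' }.
In <param> → <program> <param>: <param> is at the end, add FOLLOW(<param>) = { $, 'while' }.
In <param> → 'if' <param>: <param> is at the end, add FOLLOW(<param>) = { $, 'while' }.
Union: FOLLOW(<param>) = { $, 'while' }.

{ $, 'while' }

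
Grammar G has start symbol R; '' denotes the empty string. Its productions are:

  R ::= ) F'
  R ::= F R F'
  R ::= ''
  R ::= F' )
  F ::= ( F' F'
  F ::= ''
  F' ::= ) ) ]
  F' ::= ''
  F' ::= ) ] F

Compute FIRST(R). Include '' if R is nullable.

{ (, ), '' }

R ::= ) F' contributes {)}.
From R ::= F R F': F, R, F' nullable, take FIRST(F) ∪ FIRST(R) ∪ FIRST(F') = { (, ) }; also '' since the whole RHS is nullable.
R ::= '' contributes ''.
From R ::= F' ): F' nullable, take FIRST(F') ∪ {)} = { ) }.
Union: FIRST(R) = { (, ), '' }.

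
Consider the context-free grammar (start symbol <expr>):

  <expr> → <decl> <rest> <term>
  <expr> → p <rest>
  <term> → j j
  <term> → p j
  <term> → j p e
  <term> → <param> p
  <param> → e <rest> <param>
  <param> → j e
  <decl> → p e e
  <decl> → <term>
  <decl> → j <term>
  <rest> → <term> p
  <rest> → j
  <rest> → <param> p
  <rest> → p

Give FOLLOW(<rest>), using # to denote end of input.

{ #, e, j, p }

In <expr> → <decl> <rest> <term>: add FIRST(<term>) = { e, j, p }.
In <expr> → p <rest>: <rest> is at the end, add FOLLOW(<expr>) = { # }.
In <param> → e <rest> <param>: add FIRST(<param>) = { e, j }.
Union: FOLLOW(<rest>) = { #, e, j, p }.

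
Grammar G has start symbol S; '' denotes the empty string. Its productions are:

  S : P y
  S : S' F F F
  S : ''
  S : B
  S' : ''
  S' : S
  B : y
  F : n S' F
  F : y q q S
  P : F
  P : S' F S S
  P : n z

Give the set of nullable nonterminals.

{ S, S' }

Directly nullable (have an ''-production): S, S'.
No other nonterminal has a production whose RHS symbols are all nullable.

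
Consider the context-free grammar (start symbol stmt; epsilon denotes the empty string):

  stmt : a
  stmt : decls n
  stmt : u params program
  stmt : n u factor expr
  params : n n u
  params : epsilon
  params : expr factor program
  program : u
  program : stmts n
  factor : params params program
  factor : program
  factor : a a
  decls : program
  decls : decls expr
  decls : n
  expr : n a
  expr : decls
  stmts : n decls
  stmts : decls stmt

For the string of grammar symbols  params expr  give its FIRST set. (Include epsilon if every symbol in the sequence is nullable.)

Add FIRST(params)\{epsilon} = { n, u }; params is nullable, continue.
Add FIRST(expr) = { n, u }; expr is not nullable, stop.

{ n, u }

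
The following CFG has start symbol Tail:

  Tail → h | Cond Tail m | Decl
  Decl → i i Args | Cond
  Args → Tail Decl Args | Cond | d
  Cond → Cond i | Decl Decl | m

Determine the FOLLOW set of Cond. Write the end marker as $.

In Tail → Cond Tail m: add FIRST(Tail m) = { h, i, m }.
In Decl → Cond: Cond is at the end, add FOLLOW(Decl) = { $, d, h, i, m }.
In Args → Cond: Cond is at the end, add FOLLOW(Args) = { $, d, h, i, m }.
In Cond → Cond i: add FIRST(i) = { i }.
Union: FOLLOW(Cond) = { $, d, h, i, m }.

{ $, d, h, i, m }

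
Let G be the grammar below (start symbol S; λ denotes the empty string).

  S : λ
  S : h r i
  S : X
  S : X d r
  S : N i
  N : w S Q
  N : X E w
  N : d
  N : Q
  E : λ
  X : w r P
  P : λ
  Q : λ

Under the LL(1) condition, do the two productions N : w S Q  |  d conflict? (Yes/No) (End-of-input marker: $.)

No

FIRST(w S Q) = { w } and FIRST(d) = { d }.
The FIRST sets are disjoint and neither alternative is nullable — no conflict.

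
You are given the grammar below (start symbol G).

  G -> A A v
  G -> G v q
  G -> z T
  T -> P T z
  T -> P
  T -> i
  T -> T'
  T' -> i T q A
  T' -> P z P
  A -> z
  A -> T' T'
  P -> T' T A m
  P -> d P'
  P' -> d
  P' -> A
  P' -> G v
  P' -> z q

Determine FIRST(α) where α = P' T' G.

{ d, i, z }

Add FIRST(P') = { d, i, z }; P' is not nullable, stop.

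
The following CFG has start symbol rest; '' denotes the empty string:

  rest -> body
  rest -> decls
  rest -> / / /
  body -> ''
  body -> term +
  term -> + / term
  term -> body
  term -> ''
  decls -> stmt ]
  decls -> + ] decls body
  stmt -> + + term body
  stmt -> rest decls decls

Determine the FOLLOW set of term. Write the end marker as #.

{ +, ] }

In body -> term +: add FIRST(+) = { + }.
In term -> + / term: term is at the end, add FOLLOW(term) = { +, ] }.
In stmt -> + + term body: add FIRST(body)\{''} = { + }.
  Since body is nullable, also add FOLLOW(stmt) = { ] }.
Union: FOLLOW(term) = { +, ] }.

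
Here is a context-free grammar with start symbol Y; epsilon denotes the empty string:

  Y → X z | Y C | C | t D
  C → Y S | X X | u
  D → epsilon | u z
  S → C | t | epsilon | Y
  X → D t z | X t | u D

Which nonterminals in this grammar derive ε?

Directly nullable (have an epsilon-production): D, S.
No other nonterminal has a production whose RHS symbols are all nullable.

{ D, S }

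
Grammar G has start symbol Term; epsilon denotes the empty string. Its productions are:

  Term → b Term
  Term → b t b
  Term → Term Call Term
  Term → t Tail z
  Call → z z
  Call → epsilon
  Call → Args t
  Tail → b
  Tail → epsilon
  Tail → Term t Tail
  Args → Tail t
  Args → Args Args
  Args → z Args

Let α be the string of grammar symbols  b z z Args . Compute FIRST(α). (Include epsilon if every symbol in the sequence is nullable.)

b is a terminal; add {b} and stop.

{ b }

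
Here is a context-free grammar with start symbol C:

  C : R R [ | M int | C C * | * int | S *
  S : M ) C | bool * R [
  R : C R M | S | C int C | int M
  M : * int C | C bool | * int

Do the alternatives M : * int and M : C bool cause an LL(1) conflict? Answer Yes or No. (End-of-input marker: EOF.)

Yes

FIRST(* int) = { * } and FIRST(C bool) = { *, bool, int }.
Both contain *, so the two alternatives are not disjoint — LL(1) conflict.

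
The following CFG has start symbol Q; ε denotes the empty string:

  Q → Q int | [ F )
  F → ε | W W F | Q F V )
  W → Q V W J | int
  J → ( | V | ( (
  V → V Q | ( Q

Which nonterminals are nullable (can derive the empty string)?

{ F }

Directly nullable (have an ε-production): F.
No other nonterminal has a production whose RHS symbols are all nullable.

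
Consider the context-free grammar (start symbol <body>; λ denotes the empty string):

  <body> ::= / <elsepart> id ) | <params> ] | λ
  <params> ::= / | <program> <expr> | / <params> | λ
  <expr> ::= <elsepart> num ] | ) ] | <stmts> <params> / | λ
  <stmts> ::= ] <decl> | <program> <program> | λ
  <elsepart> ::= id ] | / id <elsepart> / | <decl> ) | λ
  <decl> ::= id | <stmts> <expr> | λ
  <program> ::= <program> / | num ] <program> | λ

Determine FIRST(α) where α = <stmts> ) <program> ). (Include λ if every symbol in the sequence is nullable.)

{ ), /, ], num }

Add FIRST(<stmts>)\{λ} = { /, ], num }; <stmts> is nullable, continue.
) is a terminal; add {)} and stop.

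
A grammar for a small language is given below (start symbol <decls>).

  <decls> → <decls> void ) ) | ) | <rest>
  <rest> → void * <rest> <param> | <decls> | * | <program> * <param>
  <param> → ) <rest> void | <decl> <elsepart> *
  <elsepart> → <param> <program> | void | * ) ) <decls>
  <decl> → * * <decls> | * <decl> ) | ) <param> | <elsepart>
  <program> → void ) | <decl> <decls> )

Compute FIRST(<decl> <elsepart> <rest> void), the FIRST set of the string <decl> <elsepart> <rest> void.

Add FIRST(<decl>) = { ), *, void }; <decl> is not nullable, stop.

{ ), *, void }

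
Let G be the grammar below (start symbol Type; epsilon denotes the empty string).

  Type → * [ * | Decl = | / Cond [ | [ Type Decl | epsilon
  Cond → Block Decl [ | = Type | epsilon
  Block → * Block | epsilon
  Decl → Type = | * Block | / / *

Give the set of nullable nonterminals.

{ Block, Cond, Type }

Directly nullable (have an epsilon-production): Type, Cond, Block.
No other nonterminal has a production whose RHS symbols are all nullable.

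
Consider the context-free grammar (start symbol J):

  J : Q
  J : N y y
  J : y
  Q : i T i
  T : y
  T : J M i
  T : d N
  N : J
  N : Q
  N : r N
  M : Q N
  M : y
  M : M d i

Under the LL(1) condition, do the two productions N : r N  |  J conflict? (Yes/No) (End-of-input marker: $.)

Yes

FIRST(r N) = { r } and FIRST(J) = { i, r, y }.
Both contain r, so the two alternatives are not disjoint — LL(1) conflict.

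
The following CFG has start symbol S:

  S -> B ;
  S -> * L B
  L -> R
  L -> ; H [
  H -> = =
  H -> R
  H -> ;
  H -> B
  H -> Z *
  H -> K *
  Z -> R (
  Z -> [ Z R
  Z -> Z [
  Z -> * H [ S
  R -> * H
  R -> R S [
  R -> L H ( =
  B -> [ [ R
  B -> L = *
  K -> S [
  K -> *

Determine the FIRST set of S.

From S -> B ;: add FIRST(B) = { *, ;, [ }.
S -> * L B contributes {*}.
Union: FIRST(S) = { *, ;, [ }.

{ *, ;, [ }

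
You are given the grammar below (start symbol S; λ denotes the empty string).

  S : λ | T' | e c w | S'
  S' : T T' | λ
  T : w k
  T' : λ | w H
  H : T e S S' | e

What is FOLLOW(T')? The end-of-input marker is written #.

In S : T': T' is at the end, add FOLLOW(S) = { #, w }.
In S' : T T': T' is at the end, add FOLLOW(S') = { #, w }.
Union: FOLLOW(T') = { #, w }.

{ #, w }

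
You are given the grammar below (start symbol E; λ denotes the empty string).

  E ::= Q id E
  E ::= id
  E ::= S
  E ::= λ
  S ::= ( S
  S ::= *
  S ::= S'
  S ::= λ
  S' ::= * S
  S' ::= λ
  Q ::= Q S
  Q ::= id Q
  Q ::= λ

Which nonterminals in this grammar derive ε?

{ E, Q, S, S' }

Directly nullable (have an λ-production): E, S, S', Q.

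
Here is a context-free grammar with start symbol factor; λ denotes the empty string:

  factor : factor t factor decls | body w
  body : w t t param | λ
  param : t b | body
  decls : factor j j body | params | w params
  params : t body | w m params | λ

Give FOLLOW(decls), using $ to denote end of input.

In factor : factor t factor decls: decls is at the end, add FOLLOW(factor) = { $, j, t, w }.
Union: FOLLOW(decls) = { $, j, t, w }.

{ $, j, t, w }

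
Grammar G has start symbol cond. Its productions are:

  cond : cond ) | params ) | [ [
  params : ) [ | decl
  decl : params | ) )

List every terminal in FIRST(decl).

From decl : params: add FIRST(params) = { ) }.
decl : ) ) contributes {)}.
Union: FIRST(decl) = { ) }.

{ ) }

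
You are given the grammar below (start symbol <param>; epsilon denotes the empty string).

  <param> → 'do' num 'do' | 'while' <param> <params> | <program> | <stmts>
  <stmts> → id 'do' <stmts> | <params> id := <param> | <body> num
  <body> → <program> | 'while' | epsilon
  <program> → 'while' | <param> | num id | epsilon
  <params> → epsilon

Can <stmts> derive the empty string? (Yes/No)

Nullable nonterminals: <body>, <param>, <params>, <program>.
No production of <stmts> has an RHS whose symbols are all nullable, so <stmts> is not nullable.

No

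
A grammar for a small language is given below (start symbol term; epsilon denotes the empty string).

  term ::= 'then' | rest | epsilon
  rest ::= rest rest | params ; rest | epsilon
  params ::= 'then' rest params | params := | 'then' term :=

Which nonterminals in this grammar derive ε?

{ rest, term }

Directly nullable (have an epsilon-production): term, rest.
No other nonterminal has a production whose RHS symbols are all nullable.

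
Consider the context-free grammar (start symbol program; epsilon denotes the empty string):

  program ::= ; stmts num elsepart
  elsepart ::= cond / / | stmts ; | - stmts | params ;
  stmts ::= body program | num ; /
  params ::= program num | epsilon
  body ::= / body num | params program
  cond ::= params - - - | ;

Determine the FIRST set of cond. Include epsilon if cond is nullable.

{ -, ; }

From cond ::= params - - -: params nullable, take FIRST(params) ∪ {-} = { -, ; }.
cond ::= ; contributes {;}.
Union: FIRST(cond) = { -, ; }.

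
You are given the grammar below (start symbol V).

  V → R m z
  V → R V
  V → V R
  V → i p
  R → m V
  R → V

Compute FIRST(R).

R → m V contributes {m}.
From R → V: add FIRST(V) = { i, m }.
Union: FIRST(R) = { i, m }.

{ i, m }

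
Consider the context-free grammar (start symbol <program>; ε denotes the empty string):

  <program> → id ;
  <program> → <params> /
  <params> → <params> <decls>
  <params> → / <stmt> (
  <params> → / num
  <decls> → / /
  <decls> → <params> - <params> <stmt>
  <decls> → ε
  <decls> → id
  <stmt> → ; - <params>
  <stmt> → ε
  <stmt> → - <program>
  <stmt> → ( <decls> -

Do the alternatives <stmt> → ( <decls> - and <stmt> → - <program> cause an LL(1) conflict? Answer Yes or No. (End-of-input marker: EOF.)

No

FIRST(( <decls> -) = { ( } and FIRST(- <program>) = { - }.
The FIRST sets are disjoint and neither alternative is nullable — no conflict.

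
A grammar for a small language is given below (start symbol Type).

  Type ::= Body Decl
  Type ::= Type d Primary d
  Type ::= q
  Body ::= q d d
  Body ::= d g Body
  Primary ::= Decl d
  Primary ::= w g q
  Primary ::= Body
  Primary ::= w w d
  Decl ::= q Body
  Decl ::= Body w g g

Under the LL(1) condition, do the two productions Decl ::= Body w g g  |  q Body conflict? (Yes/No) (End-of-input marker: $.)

Yes

FIRST(Body w g g) = { d, q } and FIRST(q Body) = { q }.
Both contain q, so the two alternatives are not disjoint — LL(1) conflict.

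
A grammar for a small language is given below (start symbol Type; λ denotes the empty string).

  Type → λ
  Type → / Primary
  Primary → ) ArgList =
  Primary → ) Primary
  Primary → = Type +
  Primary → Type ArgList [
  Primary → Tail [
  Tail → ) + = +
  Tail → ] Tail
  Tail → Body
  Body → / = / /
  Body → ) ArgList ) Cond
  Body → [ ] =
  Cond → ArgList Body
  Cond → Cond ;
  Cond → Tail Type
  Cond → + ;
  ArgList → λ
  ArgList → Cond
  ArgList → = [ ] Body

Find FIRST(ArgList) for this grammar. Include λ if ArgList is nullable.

{ ), +, /, =, [, ], λ }

ArgList → λ contributes λ.
From ArgList → Cond: add FIRST(Cond) = { ), +, /, =, [, ] }.
ArgList → = [ ] Body contributes {=}.
Union: FIRST(ArgList) = { ), +, /, =, [, ], λ }.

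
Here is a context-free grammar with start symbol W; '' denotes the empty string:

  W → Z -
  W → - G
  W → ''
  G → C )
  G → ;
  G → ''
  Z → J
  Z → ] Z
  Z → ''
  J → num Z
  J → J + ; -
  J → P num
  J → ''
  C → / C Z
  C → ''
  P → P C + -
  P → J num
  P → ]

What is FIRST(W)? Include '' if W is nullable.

From W → Z -: Z nullable, take FIRST(Z) ∪ {-} = { +, -, ], num }.
W → - G contributes {-}.
W → '' contributes ''.
Union: FIRST(W) = { +, -, ], num, '' }.

{ +, -, ], num, '' }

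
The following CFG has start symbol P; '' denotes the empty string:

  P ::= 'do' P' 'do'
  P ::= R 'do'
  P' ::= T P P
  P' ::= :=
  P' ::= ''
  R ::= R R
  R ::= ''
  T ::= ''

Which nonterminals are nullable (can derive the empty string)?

{ P', R, T }

Directly nullable (have an ''-production): P', R, T.
No other nonterminal has a production whose RHS symbols are all nullable.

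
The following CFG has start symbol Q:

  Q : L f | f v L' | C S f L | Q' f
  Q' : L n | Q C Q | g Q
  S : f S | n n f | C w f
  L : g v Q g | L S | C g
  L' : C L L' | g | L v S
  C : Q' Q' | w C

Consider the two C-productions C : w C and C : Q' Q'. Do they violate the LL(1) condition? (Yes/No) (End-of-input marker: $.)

Yes

FIRST(w C) = { w } and FIRST(Q' Q') = { f, g, w }.
Both contain w, so the two alternatives are not disjoint — LL(1) conflict.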